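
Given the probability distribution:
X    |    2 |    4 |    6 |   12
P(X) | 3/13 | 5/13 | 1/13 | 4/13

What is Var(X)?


E[X] = 80/13
E[X²] = 704/13
Var(X) = E[X²] - (E[X])² = 704/13 - 6400/169 = 2752/169

Var(X) = 2752/169 ≈ 16.2840


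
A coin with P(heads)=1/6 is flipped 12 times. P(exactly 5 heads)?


Binomial: P(X=5) = C(12,5)×p^5×(1-p)^7
= 792 × 1/7776 × 78125/279936 = 859375/30233088

P(X=5) = 859375/30233088 ≈ 2.84%


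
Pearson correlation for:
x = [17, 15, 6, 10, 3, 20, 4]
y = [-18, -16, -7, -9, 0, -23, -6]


n=7, Σx=75, Σy=-79, Σxy=-1162, Σx²=1075, Σy²=1275
r = (7×(-1162) - 75×(-79))/√((7×1075 - 75²)(7×1275 - (-79)²))
= -2209/√(1900×2684) = -2209/√5099600 ≈ -2209/2258.2294 ≈ -0.9782

r ≈ -0.9782


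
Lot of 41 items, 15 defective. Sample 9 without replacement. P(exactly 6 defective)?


Hypergeometric: C(15,6)×C(26,3)/C(41,9)
= 5005×2600/350343565 = 18200/489991

P(X=6) = 18200/489991 ≈ 3.71%


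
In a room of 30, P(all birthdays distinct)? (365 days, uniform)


P(all different) = Π(365-i)/365 for i=0..29
= (365/365)×(364/365)×...×(336/365)
= 0.293684

P ≈ 0.2937 ≈ 29.37%


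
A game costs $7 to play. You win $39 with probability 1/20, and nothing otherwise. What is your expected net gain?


E[gain] = (39-7)×1/20 + (-7)×19/20
= 8/5 - 133/20 = -101/20

Expected net gain = $-101/20 ≈ $-5.05


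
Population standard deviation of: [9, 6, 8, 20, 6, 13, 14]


Mean = 76/7
  (9-76/7)²=169/49
  (6-76/7)²=1156/49
  (8-76/7)²=400/49
  (20-76/7)²=4096/49
  (6-76/7)²=1156/49
  (13-76/7)²=225/49
  (14-76/7)²=484/49
Σ(x-μ)² = 1098/7
σ² = (1098/7)/7 = 1098/49

σ = √(1098/49) ≈ 4.7337


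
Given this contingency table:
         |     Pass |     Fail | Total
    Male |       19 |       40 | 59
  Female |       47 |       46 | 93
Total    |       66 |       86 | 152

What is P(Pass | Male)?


P(Pass | Male) = 19/(19+40) = 19/59

P(Pass|Male) = 19/59 ≈ 32.20%


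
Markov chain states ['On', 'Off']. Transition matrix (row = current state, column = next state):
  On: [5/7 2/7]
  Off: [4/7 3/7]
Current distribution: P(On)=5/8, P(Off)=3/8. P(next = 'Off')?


P(next=Off) = Σᵢ P(now=i)×P(i→Off)
= 5/8×2/7 + 3/8×3/7
= 5/28 + 9/56 = 19/56

P = 19/56 ≈ 0.3393


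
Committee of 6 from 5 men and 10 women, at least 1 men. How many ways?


Count by #men:
  1M,5W: C(5,1)×C(10,5)=1260
  2M,4W: C(5,2)×C(10,4)=2100
  3M,3W: C(5,3)×C(10,3)=1200
  4M,2W: C(5,4)×C(10,2)=225
  5M,1W: C(5,5)×C(10,1)=10
Total = 4795

4795


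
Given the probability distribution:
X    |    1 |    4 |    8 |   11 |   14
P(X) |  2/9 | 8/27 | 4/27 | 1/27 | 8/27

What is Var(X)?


E[X] = 193/27
E[X²] = 77
Var(X) = E[X²] - (E[X])² = 77 - 37249/729 = 18884/729

Var(X) = 18884/729 ≈ 25.9040


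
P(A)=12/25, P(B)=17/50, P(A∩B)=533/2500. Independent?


P(A)×P(B) = 102/625
P(A∩B) = 533/2500
Not equal → NOT independent

No, not independent


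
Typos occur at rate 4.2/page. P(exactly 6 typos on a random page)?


Poisson(λ=4.2): P(X=6) = e^(-λ)×λ^k/k!
= e^(-4.2) × 4.2^6 / 6!
≈ 0.01499557682 × 5489.031744 / 720 ≈ 0.114321

P(X=6) ≈ 0.114321 ≈ 11.43%


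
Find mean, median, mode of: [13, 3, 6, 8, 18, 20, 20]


Sorted: [3, 6, 8, 13, 18, 20, 20]
Mean = 88/7
Median = 13
Freq: {13: 1, 3: 1, 6: 1, 8: 1, 18: 1, 20: 2}
Mode: [20]

Mean=88/7, Median=13, Mode=20


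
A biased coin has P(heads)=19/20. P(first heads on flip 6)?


Geometric: P(X=6) = (1-p)^(k-1)×p = (1/20)^5×19/20 = 19/64000000

P(X=6) = 19/64000000 ≈ 0.00%


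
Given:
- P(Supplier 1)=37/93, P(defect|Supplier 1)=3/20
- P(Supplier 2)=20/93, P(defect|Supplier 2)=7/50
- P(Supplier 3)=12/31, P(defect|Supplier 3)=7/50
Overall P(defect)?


P(B) = Σ P(B|Aᵢ)×P(Aᵢ)
  3/20×37/93 = 37/620
  7/50×20/93 = 14/465
  7/50×12/31 = 42/775
Sum = 1339/9300

P(defect) = 1339/9300 ≈ 14.40%


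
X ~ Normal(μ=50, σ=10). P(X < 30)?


z = (30-50)/10 = -2.0
P(Z < -2.0) = 0.0228

P(X < 30) ≈ 0.0228


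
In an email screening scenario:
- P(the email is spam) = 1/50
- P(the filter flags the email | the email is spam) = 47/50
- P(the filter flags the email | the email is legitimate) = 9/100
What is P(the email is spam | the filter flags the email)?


Using Bayes' theorem:
P(A|B) = P(B|A)·P(A) / P(B)

P(the filter flags the email) = 47/50 × 1/50 + 9/100 × 49/50
= 47/2500 + 441/5000 = 107/1000

P(the email is spam|the filter flags the email) = (47/2500) / (107/1000) = 94/535

P(the email is spam|the filter flags the email) = 94/535 ≈ 17.57%


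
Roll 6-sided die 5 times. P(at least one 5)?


P(no 5)^5 = (5/6)^5 = 3125/7776
P(≥1) = 1 - 3125/7776 = 4651/7776

P = 4651/7776 ≈ 59.81%


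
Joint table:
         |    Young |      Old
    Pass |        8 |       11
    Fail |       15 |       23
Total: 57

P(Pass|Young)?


P(Pass|Young) = 8/(8+15) = 8/23

P = 8/23 ≈ 34.78%


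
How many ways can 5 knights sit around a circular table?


Circular arrangements of 5 distinct objects: fix one position to break rotational symmetry.
(n-1)! = 4! = 24

24


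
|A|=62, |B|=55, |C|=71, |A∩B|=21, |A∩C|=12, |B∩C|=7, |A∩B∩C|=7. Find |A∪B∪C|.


|A∪B∪C| = 62+55+71-21-12-7+7 = 155

|A∪B∪C| = 155


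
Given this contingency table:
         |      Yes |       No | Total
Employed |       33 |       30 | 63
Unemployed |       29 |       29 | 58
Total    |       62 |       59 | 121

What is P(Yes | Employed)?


P(Yes | Employed) = 33/(33+30) = 33/63 = 11/21

P(Yes|Employed) = 11/21 ≈ 52.38%


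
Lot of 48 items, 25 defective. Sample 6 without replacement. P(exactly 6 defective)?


Hypergeometric: C(25,6)×C(23,0)/C(48,6)
= 177100×1/12271512 = 175/12126

P(X=6) = 175/12126 ≈ 1.44%


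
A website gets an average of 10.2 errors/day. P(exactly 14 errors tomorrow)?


Poisson(λ=10.2): P(X=14) = e^(-λ)×λ^k/k!
= e^(-10.2) × 10.2^14 / 14!
≈ 3.717031868e-05 × 1.31947876306e+14 / 87178291200 ≈ 0.056259

P(X=14) ≈ 0.056259 ≈ 5.63%


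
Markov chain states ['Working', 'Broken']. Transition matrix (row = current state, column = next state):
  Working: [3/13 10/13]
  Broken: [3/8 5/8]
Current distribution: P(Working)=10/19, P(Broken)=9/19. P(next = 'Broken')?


P(next=Broken) = Σᵢ P(now=i)×P(i→Broken)
= 10/19×10/13 + 9/19×5/8
= 100/247 + 45/152 = 1385/1976

P = 1385/1976 ≈ 0.7009


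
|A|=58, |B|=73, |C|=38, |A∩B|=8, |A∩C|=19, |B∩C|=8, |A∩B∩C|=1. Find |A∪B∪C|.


|A∪B∪C| = 58+73+38-8-19-8+1 = 135

|A∪B∪C| = 135


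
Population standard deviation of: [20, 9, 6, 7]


Mean = 42/4 = 21/2
  (20-21/2)²=361/4
  (9-21/2)²=9/4
  (6-21/2)²=81/4
  (7-21/2)²=49/4
Σ(x-μ)² = 125
σ² = 125/4

σ = √(125/4) ≈ 5.5902


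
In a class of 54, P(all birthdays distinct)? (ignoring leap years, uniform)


P(all different) = Π(365-i)/365 for i=0..53
= (365/365)×(364/365)×...×(312/365)
= 0.016123

P ≈ 0.0161 ≈ 1.61%


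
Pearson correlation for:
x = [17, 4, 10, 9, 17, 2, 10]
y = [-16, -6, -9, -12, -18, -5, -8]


n=7, Σx=69, Σy=-74, Σxy=-890, Σx²=879, Σy²=930
r = (7×(-890) - 69×(-74))/√((7×879 - 69²)(7×930 - (-74)²))
= -1124/√(1392×1034) = -1124/√1439328 ≈ -1124/1199.7200 ≈ -0.9369

r ≈ -0.9369


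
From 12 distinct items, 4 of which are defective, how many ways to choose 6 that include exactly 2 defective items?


Choose 2 of the 4 defective items and 4 of the other 8 items:
C(4,2)×C(8,4) = 6×70 = 420

420


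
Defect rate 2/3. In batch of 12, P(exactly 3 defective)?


Binomial: P(X=3) = C(12,3)×p^3×(1-p)^9
= 220 × 8/27 × 1/19683 = 1760/531441

P(X=3) = 1760/531441 ≈ 0.33%


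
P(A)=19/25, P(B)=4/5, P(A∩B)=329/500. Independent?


P(A)×P(B) = 76/125
P(A∩B) = 329/500
Not equal → NOT independent

No, not independent


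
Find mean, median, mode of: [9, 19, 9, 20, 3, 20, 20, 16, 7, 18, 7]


Sorted: [3, 7, 7, 9, 9, 16, 18, 19, 20, 20, 20]
Mean = 148/11
Median = 16
Freq: {9: 2, 19: 1, 20: 3, 3: 1, 16: 1, 7: 2, 18: 1}
Mode: [20]

Mean=148/11, Median=16, Mode=20


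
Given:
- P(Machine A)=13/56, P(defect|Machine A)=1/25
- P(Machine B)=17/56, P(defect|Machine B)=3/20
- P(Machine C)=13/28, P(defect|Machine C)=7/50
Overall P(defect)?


P(B) = Σ P(B|Aᵢ)×P(Aᵢ)
  1/25×13/56 = 13/1400
  3/20×17/56 = 51/1120
  7/50×13/28 = 13/200
Sum = 671/5600

P(defect) = 671/5600 ≈ 11.98%


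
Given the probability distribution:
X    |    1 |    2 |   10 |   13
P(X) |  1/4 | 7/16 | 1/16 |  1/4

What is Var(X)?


E[X] = 5
E[X²] = 101/2
Var(X) = E[X²] - (E[X])² = 101/2 - 25 = 51/2

Var(X) = 51/2 ≈ 25.5000


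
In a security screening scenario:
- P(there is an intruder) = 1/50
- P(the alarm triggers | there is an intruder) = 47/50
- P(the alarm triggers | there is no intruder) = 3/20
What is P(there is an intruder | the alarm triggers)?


Using Bayes' theorem:
P(A|B) = P(B|A)·P(A) / P(B)

P(the alarm triggers) = 47/50 × 1/50 + 3/20 × 49/50
= 47/2500 + 147/1000 = 829/5000

P(there is an intruder|the alarm triggers) = (47/2500) / (829/5000) = 94/829

P(there is an intruder|the alarm triggers) = 94/829 ≈ 11.34%


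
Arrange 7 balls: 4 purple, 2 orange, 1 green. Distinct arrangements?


7!/(4!×2!×1!) = 105

105


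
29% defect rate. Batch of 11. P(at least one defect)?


P(all good) = (71/100)^11 = 231122292121701565271/10000000000000000000000
P(≥1 defect) = 9768877707878298434729/10000000000000000000000

P = 9768877707878298434729/10000000000000000000000 ≈ 97.69%


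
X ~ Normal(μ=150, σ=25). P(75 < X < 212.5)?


z₁=(75-150)/25=-3.0, z₂=(212.5-150)/25=2.5
P = Φ(2.5) - Φ(-3.0) = 0.993790 - 0.001350 = 0.992440 ≈ 0.9924

P(75 < X < 212.5) ≈ 0.9924


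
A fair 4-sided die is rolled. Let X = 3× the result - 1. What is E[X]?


E[die] = (1+4)/2 = 5/2
E[X] = 3×5/2 - 1 = 13/2

E[X] = 13/2


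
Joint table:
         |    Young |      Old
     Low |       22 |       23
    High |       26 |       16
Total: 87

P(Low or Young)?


P(Low∨Young) = P(Low) + P(Young) - P(Low∧Young)
= (45 + 48 - 22)/87 = 71/87

P = 71/87 ≈ 81.61%


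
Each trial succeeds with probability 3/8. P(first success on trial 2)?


Geometric: P(X=2) = (1-p)^(k-1)×p = (5/8)^1×3/8 = 15/64

P(X=2) = 15/64 ≈ 23.44%


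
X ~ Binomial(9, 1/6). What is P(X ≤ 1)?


P(X ≤ 1) = Σ P(X=i) for i=0..1
P(X=0) = 1953125/10077696
P(X=1) = 390625/1119744
Sum = 2734375/5038848

P(X ≤ 1) = 2734375/5038848 ≈ 54.27%


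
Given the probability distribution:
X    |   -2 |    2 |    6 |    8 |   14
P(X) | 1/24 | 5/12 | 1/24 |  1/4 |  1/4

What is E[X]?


E[X] = Σ x·P(X=x)
= (-2)×(1/24) + (2)×(5/12) + (6)×(1/24) + (8)×(1/4) + (14)×(1/4)
= 13/2

E[X] = 13/2


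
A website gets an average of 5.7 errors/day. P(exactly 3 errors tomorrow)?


Poisson(λ=5.7): P(X=3) = e^(-λ)×λ^k/k!
= e^(-5.7) × 5.7^3 / 3!
≈ 0.003345965457 × 185.193 / 6 ≈ 0.103275

P(X=3) ≈ 0.103275 ≈ 10.33%


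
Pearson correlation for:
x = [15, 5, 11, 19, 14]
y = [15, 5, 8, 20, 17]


n=5, Σx=64, Σy=65, Σxy=956, Σx²=928, Σy²=1003
r = (5×956 - 64×65)/√((5×928 - 64²)(5×1003 - 65²))
= 620/√(544×790) = 620/√429760 ≈ 620/655.5608 ≈ 0.9458

r ≈ 0.9458


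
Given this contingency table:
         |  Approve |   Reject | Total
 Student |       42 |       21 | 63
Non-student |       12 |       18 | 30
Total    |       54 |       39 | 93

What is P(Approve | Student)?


P(Approve | Student) = 42/(42+21) = 42/63 = 2/3

P(Approve|Student) = 2/3 ≈ 66.67%


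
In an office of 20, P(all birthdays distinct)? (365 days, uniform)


P(all different) = Π(365-i)/365 for i=0..19
= (365/365)×(364/365)×...×(346/365)
= 0.588562

P ≈ 0.5886 ≈ 58.86%


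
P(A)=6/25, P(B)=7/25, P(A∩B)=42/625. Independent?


P(A)×P(B) = 42/625
P(A∩B) = 42/625
Equal ✓ → Independent

Yes, independent


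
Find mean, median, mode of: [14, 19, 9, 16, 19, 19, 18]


Sorted: [9, 14, 16, 18, 19, 19, 19]
Mean = 114/7
Median = 18
Freq: {14: 1, 19: 3, 9: 1, 16: 1, 18: 1}
Mode: [19]

Mean=114/7, Median=18, Mode=19


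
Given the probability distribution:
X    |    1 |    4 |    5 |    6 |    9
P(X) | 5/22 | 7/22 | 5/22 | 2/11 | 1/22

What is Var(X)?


E[X] = 91/22
E[X²] = 467/22
Var(X) = E[X²] - (E[X])² = 467/22 - 8281/484 = 1993/484

Var(X) = 1993/484 ≈ 4.1178


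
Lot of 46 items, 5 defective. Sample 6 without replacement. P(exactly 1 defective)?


Hypergeometric: C(5,1)×C(41,5)/C(46,6)
= 5×749398/9366819 = 91390/228459

P(X=1) = 91390/228459 ≈ 40.00%


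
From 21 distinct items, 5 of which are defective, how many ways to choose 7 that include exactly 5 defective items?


Choose 5 of the 5 defective items and 2 of the other 16 items:
C(5,5)×C(16,2) = 1×120 = 120

120


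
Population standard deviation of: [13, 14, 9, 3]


Mean = 39/4
  (13-39/4)²=169/16
  (14-39/4)²=289/16
  (9-39/4)²=9/16
  (3-39/4)²=729/16
Σ(x-μ)² = 299/4
σ² = (299/4)/4 = 299/16

σ = √(299/16) ≈ 4.3229


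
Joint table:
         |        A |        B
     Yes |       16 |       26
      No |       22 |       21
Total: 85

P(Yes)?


P(Yes) = (16+26)/85 = 42/85

P(Yes) = 42/85 ≈ 49.41%


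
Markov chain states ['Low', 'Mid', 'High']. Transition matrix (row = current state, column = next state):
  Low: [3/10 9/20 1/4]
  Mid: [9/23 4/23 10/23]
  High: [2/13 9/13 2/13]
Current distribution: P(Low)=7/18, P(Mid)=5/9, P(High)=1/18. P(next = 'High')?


P(next=High) = Σᵢ P(now=i)×P(i→High)
= 7/18×1/4 + 5/9×10/23 + 1/18×2/13
= 7/72 + 50/207 + 1/117 = 7477/21528

P = 7477/21528 ≈ 0.3473


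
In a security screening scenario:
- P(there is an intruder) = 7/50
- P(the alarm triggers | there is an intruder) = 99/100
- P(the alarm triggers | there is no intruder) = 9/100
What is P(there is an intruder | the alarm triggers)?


Using Bayes' theorem:
P(A|B) = P(B|A)·P(A) / P(B)

P(the alarm triggers) = 99/100 × 7/50 + 9/100 × 43/50
= 693/5000 + 387/5000 = 27/125

P(there is an intruder|the alarm triggers) = (693/5000) / (27/125) = 77/120

P(there is an intruder|the alarm triggers) = 77/120 ≈ 64.17%


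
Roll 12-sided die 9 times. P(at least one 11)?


P(no 11)^9 = (11/12)^9 = 2357947691/5159780352
P(≥1) = 1 - 2357947691/5159780352 = 2801832661/5159780352

P = 2801832661/5159780352 ≈ 54.30%


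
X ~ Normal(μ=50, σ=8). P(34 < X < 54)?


z₁=(34-50)/8=-2.0, z₂=(54-50)/8=0.5
P = Φ(0.5) - Φ(-2.0) = 0.691462 - 0.022750 = 0.668712 ≈ 0.6687

P(34 < X < 54) ≈ 0.6687


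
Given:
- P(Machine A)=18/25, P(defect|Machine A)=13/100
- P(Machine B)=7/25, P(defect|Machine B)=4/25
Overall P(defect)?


P(B) = Σ P(B|Aᵢ)×P(Aᵢ)
  13/100×18/25 = 117/1250
  4/25×7/25 = 28/625
Sum = 173/1250

P(defect) = 173/1250 ≈ 13.84%


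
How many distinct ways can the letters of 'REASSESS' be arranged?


Letters: 8, freq: {'R': 1, 'E': 2, 'A': 1, 'S': 4}
8!/(1!×2!×1!×4!) = 40320/48 = 840

840


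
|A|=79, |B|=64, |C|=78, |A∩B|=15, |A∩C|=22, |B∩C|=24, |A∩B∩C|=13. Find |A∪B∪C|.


|A∪B∪C| = 79+64+78-15-22-24+13 = 173

|A∪B∪C| = 173


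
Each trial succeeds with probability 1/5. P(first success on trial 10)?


Geometric: P(X=10) = (1-p)^(k-1)×p = (4/5)^9×1/5 = 262144/9765625

P(X=10) = 262144/9765625 ≈ 2.68%


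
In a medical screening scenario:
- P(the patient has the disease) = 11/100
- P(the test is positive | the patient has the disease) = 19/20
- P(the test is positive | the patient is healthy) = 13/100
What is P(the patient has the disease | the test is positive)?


Using Bayes' theorem:
P(A|B) = P(B|A)·P(A) / P(B)

P(the test is positive) = 19/20 × 11/100 + 13/100 × 89/100
= 209/2000 + 1157/10000 = 1101/5000

P(the patient has the disease|the test is positive) = (209/2000) / (1101/5000) = 1045/2202

P(the patient has the disease|the test is positive) = 1045/2202 ≈ 47.46%


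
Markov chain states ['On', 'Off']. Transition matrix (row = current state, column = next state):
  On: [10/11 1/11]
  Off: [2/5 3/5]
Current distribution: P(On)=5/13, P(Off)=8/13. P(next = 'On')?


P(next=On) = Σᵢ P(now=i)×P(i→On)
= 5/13×10/11 + 8/13×2/5
= 50/143 + 16/65 = 426/715

P = 426/715 ≈ 0.5958


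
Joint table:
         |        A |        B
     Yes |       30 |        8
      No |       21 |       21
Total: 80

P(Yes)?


P(Yes) = (30+8)/80 = 38/80 = 19/40

P(Yes) = 19/40 ≈ 47.50%


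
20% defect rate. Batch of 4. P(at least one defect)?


P(all good) = (4/5)^4 = 256/625
P(≥1 defect) = 369/625

P = 369/625 ≈ 59.04%


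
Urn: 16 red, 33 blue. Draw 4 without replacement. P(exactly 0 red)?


Hypergeometric: C(16,0)×C(33,4)/C(49,4)
= 1×40920/211876 = 10230/52969

P(X=0) = 10230/52969 ≈ 19.31%


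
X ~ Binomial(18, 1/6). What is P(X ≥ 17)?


P(X ≥ 17) = Σ P(X=i) for i=17..18
P(X=17) = 5/5642219814912
P(X=18) = 1/101559956668416
Sum = 91/101559956668416

P(X ≥ 17) = 91/101559956668416 ≈ 0.00%


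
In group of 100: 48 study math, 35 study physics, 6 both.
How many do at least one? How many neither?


|A∪B| = 48+35-6 = 77
Neither = 100-77 = 23

At least one: 77; Neither: 23


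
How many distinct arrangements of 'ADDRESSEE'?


Letters: 9, freq: {'A': 1, 'D': 2, 'R': 1, 'E': 3, 'S': 2}
9!/(1!×2!×1!×3!×2!) = 362880/24 = 15120

15120


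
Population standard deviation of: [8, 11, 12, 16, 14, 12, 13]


Mean = 86/7
  (8-86/7)²=900/49
  (11-86/7)²=81/49
  (12-86/7)²=4/49
  (16-86/7)²=676/49
  (14-86/7)²=144/49
  (12-86/7)²=4/49
  (13-86/7)²=25/49
Σ(x-μ)² = 262/7
σ² = (262/7)/7 = 262/49

σ = √(262/49) ≈ 2.3123


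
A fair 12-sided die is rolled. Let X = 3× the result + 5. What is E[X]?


E[die] = (1+12)/2 = 13/2
E[X] = 3×13/2 + 5 = 49/2

E[X] = 49/2


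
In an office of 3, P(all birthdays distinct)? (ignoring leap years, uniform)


P(all different) = Π(365-i)/365 for i=0..2
= (365/365)×(364/365)×...×(363/365)
= 0.991796

P ≈ 0.9918 ≈ 99.18%


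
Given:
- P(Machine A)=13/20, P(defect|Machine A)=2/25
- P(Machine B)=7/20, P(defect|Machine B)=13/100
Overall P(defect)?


P(B) = Σ P(B|Aᵢ)×P(Aᵢ)
  2/25×13/20 = 13/250
  13/100×7/20 = 91/2000
Sum = 39/400

P(defect) = 39/400 ≈ 9.75%


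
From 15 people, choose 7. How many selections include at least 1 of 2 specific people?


Complement: C(15,7) - C(13,7) = 6435 - 1716 = 4719

4719


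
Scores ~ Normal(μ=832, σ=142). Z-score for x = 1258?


z = (x - μ)/σ = (1258 - 832)/142 = 3.0

z = 3.0


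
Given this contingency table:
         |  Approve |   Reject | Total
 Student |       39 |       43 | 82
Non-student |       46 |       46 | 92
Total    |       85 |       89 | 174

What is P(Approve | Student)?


P(Approve | Student) = 39/(39+43) = 39/82

P(Approve|Student) = 39/82 ≈ 47.56%


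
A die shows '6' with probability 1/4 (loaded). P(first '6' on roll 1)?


Geometric: P(X=1) = (1-p)^(k-1)×p = (3/4)^0×1/4 = 1/4

P(X=1) = 1/4 ≈ 25.00%


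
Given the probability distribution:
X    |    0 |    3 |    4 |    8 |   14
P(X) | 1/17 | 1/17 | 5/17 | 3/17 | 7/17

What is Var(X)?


E[X] = 145/17
E[X²] = 1653/17
Var(X) = E[X²] - (E[X])² = 1653/17 - 21025/289 = 7076/289

Var(X) = 7076/289 ≈ 24.4844


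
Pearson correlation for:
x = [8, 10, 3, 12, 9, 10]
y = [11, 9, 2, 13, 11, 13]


n=6, Σx=52, Σy=59, Σxy=569, Σx²=498, Σy²=665
r = (6×569 - 52×59)/√((6×498 - 52²)(6×665 - 59²))
= 346/√(284×509) = 346/√144556 ≈ 346/380.2052 ≈ 0.9100

r ≈ 0.9100


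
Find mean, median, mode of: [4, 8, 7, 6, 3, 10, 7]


Sorted: [3, 4, 6, 7, 7, 8, 10]
Mean = 45/7
Median = 7
Freq: {4: 1, 8: 1, 7: 2, 6: 1, 3: 1, 10: 1}
Mode: [7]

Mean=45/7, Median=7, Mode=7


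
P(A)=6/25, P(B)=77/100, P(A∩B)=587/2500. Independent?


P(A)×P(B) = 231/1250
P(A∩B) = 587/2500
Not equal → NOT independent

No, not independent


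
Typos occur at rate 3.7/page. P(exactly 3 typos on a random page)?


Poisson(λ=3.7): P(X=3) = e^(-λ)×λ^k/k!
= e^(-3.7) × 3.7^3 / 3!
≈ 0.02472352647 × 50.653 / 6 ≈ 0.208720

P(X=3) ≈ 0.208720 ≈ 20.87%


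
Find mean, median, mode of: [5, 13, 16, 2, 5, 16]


Sorted: [2, 5, 5, 13, 16, 16]
Mean = 57/6 = 19/2
Median = 9
Freq: {5: 2, 13: 1, 16: 2, 2: 1}
Mode: [5, 16]

Mean=19/2, Median=9, Mode=[5, 16]


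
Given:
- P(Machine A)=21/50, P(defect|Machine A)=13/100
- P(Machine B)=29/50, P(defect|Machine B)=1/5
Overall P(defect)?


P(B) = Σ P(B|Aᵢ)×P(Aᵢ)
  13/100×21/50 = 273/5000
  1/5×29/50 = 29/250
Sum = 853/5000

P(defect) = 853/5000 ≈ 17.06%


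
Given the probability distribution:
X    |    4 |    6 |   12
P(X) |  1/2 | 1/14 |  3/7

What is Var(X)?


E[X] = 53/7
E[X²] = 506/7
Var(X) = E[X²] - (E[X])² = 506/7 - 2809/49 = 733/49

Var(X) = 733/49 ≈ 14.9592


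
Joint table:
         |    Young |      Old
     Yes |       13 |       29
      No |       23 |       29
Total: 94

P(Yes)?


P(Yes) = (13+29)/94 = 42/94 = 21/47

P(Yes) = 21/47 ≈ 44.68%


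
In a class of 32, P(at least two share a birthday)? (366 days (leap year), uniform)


P(all different) = Π(366-i)/366 for i=0..31
= 0.247626
P(match) = 1 - 0.247626 = 0.752374

P ≈ 0.7524 ≈ 75.24%


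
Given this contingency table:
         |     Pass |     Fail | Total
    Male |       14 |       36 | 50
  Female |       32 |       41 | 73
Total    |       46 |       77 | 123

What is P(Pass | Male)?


P(Pass | Male) = 14/(14+36) = 14/50 = 7/25

P(Pass|Male) = 7/25 ≈ 28.00%


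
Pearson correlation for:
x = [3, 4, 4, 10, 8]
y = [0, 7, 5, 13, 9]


n=5, Σx=29, Σy=34, Σxy=250, Σx²=205, Σy²=324
r = (5×250 - 29×34)/√((5×205 - 29²)(5×324 - 34²))
= 264/√(184×464) = 264/√85376 ≈ 264/292.1917 ≈ 0.9035

r ≈ 0.9035


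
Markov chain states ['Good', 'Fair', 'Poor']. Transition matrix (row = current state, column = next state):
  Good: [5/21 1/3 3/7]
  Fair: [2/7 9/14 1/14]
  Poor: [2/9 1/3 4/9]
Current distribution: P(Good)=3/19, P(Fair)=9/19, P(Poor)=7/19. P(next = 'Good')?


P(next=Good) = Σᵢ P(now=i)×P(i→Good)
= 3/19×5/21 + 9/19×2/7 + 7/19×2/9
= 5/133 + 18/133 + 14/171 = 305/1197

P = 305/1197 ≈ 0.2548


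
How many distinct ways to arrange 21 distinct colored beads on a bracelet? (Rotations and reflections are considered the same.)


Free circular arrangements: rotations and reflections both identified.
(n-1)!/2 = 20!/2 = 2432902008176640000/2 = 1216451004088320000

1216451004088320000


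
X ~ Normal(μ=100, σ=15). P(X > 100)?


z = (100-100)/15 = 0.0
P(X > 100) = 1 - P(Z ≤ 0.0) = 1 - 0.5000 = 0.5000

P(X > 100) ≈ 0.5000


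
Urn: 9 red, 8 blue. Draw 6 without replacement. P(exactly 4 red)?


Hypergeometric: C(9,4)×C(8,2)/C(17,6)
= 126×28/12376 = 63/221

P(X=4) = 63/221 ≈ 28.51%


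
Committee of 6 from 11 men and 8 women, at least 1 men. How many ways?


Count by #men:
  1M,5W: C(11,1)×C(8,5)=616
  2M,4W: C(11,2)×C(8,4)=3850
  3M,3W: C(11,3)×C(8,3)=9240
  4M,2W: C(11,4)×C(8,2)=9240
  5M,1W: C(11,5)×C(8,1)=3696
  6M,0W: C(11,6)×C(8,0)=462
Total = 27104

27104


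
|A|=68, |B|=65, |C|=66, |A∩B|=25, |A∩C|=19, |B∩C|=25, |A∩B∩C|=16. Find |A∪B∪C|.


|A∪B∪C| = 68+65+66-25-19-25+16 = 146

|A∪B∪C| = 146


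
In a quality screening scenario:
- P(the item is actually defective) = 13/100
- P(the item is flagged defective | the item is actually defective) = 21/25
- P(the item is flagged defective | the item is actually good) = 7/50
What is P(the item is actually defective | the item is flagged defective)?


Using Bayes' theorem:
P(A|B) = P(B|A)·P(A) / P(B)

P(the item is flagged defective) = 21/25 × 13/100 + 7/50 × 87/100
= 273/2500 + 609/5000 = 231/1000

P(the item is actually defective|the item is flagged defective) = (273/2500) / (231/1000) = 26/55

P(the item is actually defective|the item is flagged defective) = 26/55 ≈ 47.27%


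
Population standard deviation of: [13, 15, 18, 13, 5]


Mean = 64/5
  (13-64/5)²=1/25
  (15-64/5)²=121/25
  (18-64/5)²=676/25
  (13-64/5)²=1/25
  (5-64/5)²=1521/25
Σ(x-μ)² = 464/5
σ² = (464/5)/5 = 464/25

σ = √(464/25) ≈ 4.3081


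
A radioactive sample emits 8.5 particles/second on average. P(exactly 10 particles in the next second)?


Poisson(λ=8.5): P(X=10) = e^(-λ)×λ^k/k!
= e^(-8.5) × 8.5^10 / 10!
≈ 0.000203468369 × 1968744043.41 / 3628800 ≈ 0.110388

P(X=10) ≈ 0.110388 ≈ 11.04%


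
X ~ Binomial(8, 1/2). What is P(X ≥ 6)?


P(X ≥ 6) = Σ P(X=i) for i=6..8
P(X=6) = 7/64
P(X=7) = 1/32
P(X=8) = 1/256
Sum = 37/256

P(X ≥ 6) = 37/256 ≈ 14.45%


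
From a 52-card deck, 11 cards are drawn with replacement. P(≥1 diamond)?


P(not a diamond) = 39/52 = 3/4
P(none in 11 draws) = (3/4)^11 = 177147/4194304
P(≥1 diamond) = 1 - 177147/4194304 = 4017157/4194304

P = 4017157/4194304 ≈ 95.78%


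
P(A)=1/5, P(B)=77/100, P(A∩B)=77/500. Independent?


P(A)×P(B) = 77/500
P(A∩B) = 77/500
Equal ✓ → Independent

Yes, independent


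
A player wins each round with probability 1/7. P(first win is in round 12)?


Geometric: P(X=12) = (1-p)^(k-1)×p = (6/7)^11×1/7 = 362797056/13841287201

P(X=12) = 362797056/13841287201 ≈ 2.62%


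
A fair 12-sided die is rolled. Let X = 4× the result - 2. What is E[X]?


E[die] = (1+12)/2 = 13/2
E[X] = 4×13/2 - 2 = 24

E[X] = 24


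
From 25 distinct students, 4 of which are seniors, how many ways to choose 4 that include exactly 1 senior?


Choose 1 of the 4 seniors and 3 of the other 21 students:
C(4,1)×C(21,3) = 4×1330 = 5320

5320


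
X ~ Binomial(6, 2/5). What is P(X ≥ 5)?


P(X ≥ 5) = Σ P(X=i) for i=5..6
P(X=5) = 576/15625
P(X=6) = 64/15625
Sum = 128/3125

P(X ≥ 5) = 128/3125 ≈ 4.10%


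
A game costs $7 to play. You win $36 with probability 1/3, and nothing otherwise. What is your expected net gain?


E[gain] = (36-7)×1/3 + (-7)×2/3
= 29/3 - 14/3 = 5

Expected net gain = $5 ≈ $5.00


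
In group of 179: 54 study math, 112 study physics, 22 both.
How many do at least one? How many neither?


|A∪B| = 54+112-22 = 144
Neither = 179-144 = 35

At least one: 144; Neither: 35


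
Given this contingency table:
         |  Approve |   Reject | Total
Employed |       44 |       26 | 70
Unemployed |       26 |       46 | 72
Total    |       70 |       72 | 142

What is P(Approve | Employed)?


P(Approve | Employed) = 44/(44+26) = 44/70 = 22/35

P(Approve|Employed) = 22/35 ≈ 62.86%


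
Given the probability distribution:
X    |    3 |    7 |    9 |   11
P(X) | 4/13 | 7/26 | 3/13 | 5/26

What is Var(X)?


E[X] = 7
E[X²] = 753/13
Var(X) = E[X²] - (E[X])² = 753/13 - 49 = 116/13

Var(X) = 116/13 ≈ 8.9231


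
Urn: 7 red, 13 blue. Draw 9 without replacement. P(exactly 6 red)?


Hypergeometric: C(7,6)×C(13,3)/C(20,9)
= 7×286/167960 = 77/6460

P(X=6) = 77/6460 ≈ 1.19%


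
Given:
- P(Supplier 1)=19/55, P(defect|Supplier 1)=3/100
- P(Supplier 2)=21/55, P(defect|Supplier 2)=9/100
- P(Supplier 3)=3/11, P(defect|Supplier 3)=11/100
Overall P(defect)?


P(B) = Σ P(B|Aᵢ)×P(Aᵢ)
  3/100×19/55 = 57/5500
  9/100×21/55 = 189/5500
  11/100×3/11 = 3/100
Sum = 411/5500

P(defect) = 411/5500 ≈ 7.47%


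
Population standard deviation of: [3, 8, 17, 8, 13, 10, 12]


Mean = 71/7
  (3-71/7)²=2500/49
  (8-71/7)²=225/49
  (17-71/7)²=2304/49
  (8-71/7)²=225/49
  (13-71/7)²=400/49
  (10-71/7)²=1/49
  (12-71/7)²=169/49
Σ(x-μ)² = 832/7
σ² = (832/7)/7 = 832/49

σ = √(832/49) ≈ 4.1206


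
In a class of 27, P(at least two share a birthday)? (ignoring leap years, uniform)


P(all different) = Π(365-i)/365 for i=0..26
= 0.373141
P(match) = 1 - 0.373141 = 0.626859

P ≈ 0.6269 ≈ 62.69%


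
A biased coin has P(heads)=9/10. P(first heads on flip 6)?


Geometric: P(X=6) = (1-p)^(k-1)×p = (1/10)^5×9/10 = 9/1000000

P(X=6) = 9/1000000 ≈ 0.00%


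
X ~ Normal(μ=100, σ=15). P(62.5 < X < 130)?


z₁=(62.5-100)/15=-2.5, z₂=(130-100)/15=2.0
P = Φ(2.0) - Φ(-2.5) = 0.977250 - 0.006210 = 0.971040 ≈ 0.9710

P(62.5 < X < 130) ≈ 0.9710


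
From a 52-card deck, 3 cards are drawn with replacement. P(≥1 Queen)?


P(not a Queen) = 48/52 = 12/13
P(none in 3 draws) = (12/13)^3 = 1728/2197
P(≥1 Queen) = 1 - 1728/2197 = 469/2197

P = 469/2197 ≈ 21.35%


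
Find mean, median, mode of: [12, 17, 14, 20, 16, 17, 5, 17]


Sorted: [5, 12, 14, 16, 17, 17, 17, 20]
Mean = 118/8 = 59/4
Median = 33/2
Freq: {12: 1, 17: 3, 14: 1, 20: 1, 16: 1, 5: 1}
Mode: [17]

Mean=59/4, Median=33/2, Mode=17


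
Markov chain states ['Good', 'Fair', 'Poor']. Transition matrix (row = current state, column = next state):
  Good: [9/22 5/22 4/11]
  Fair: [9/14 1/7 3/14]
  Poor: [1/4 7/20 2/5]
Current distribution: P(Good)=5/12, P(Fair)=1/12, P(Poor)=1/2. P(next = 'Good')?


P(next=Good) = Σᵢ P(now=i)×P(i→Good)
= 5/12×9/22 + 1/12×9/14 + 1/2×1/4
= 15/88 + 3/56 + 1/8 = 215/616

P = 215/616 ≈ 0.3490


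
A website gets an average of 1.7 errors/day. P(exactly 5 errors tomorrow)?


Poisson(λ=1.7): P(X=5) = e^(-λ)×λ^k/k!
= e^(-1.7) × 1.7^5 / 5!
≈ 0.1826835241 × 14.19857 / 120 ≈ 0.021615

P(X=5) ≈ 0.021615 ≈ 2.16%


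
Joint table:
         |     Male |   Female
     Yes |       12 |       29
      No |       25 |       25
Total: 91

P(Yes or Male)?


P(Yes∨Male) = P(Yes) + P(Male) - P(Yes∧Male)
= (41 + 37 - 12)/91 = 66/91

P = 66/91 ≈ 72.53%


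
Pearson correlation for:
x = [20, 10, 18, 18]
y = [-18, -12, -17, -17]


n=4, Σx=66, Σy=-64, Σxy=-1092, Σx²=1148, Σy²=1046
r = (4×(-1092) - 66×(-64))/√((4×1148 - 66²)(4×1046 - (-64)²))
= -144/√(236×88) = -144/√20768 ≈ -144/144.1111 ≈ -0.9992

r ≈ -0.9992


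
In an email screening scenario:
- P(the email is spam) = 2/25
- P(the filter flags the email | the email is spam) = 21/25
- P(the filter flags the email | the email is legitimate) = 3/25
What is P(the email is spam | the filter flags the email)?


Using Bayes' theorem:
P(A|B) = P(B|A)·P(A) / P(B)

P(the filter flags the email) = 21/25 × 2/25 + 3/25 × 23/25
= 42/625 + 69/625 = 111/625

P(the email is spam|the filter flags the email) = (42/625) / (111/625) = 14/37

P(the email is spam|the filter flags the email) = 14/37 ≈ 37.84%


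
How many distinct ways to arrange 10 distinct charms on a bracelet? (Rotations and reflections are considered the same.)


Free circular arrangements: rotations and reflections both identified.
(n-1)!/2 = 9!/2 = 362880/2 = 181440

181440


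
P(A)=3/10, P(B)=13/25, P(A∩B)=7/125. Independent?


P(A)×P(B) = 39/250
P(A∩B) = 7/125
Not equal → NOT independent

No, not independent


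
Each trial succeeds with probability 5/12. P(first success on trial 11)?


Geometric: P(X=11) = (1-p)^(k-1)×p = (7/12)^10×5/12 = 1412376245/743008370688

P(X=11) = 1412376245/743008370688 ≈ 0.19%


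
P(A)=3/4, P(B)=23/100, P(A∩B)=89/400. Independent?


P(A)×P(B) = 69/400
P(A∩B) = 89/400
Not equal → NOT independent

No, not independent


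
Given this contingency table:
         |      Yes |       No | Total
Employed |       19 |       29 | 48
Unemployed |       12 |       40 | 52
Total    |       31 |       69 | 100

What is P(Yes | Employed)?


P(Yes | Employed) = 19/(19+29) = 19/48

P(Yes|Employed) = 19/48 ≈ 39.58%


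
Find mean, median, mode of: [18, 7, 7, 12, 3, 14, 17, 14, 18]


Sorted: [3, 7, 7, 12, 14, 14, 17, 18, 18]
Mean = 110/9
Median = 14
Freq: {18: 2, 7: 2, 12: 1, 3: 1, 14: 2, 17: 1}
Mode: [7, 14, 18]

Mean=110/9, Median=14, Mode=[7, 14, 18]


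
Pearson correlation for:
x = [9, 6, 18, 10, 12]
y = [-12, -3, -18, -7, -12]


n=5, Σx=55, Σy=-52, Σxy=-664, Σx²=685, Σy²=670
r = (5×(-664) - 55×(-52))/√((5×685 - 55²)(5×670 - (-52)²))
= -460/√(400×646) = -460/√258400 ≈ -460/508.3306 ≈ -0.9049

r ≈ -0.9049


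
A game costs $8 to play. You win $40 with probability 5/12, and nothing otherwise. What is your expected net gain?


E[gain] = (40-8)×5/12 + (-8)×7/12
= 40/3 - 14/3 = 26/3

Expected net gain = $26/3 ≈ $8.67


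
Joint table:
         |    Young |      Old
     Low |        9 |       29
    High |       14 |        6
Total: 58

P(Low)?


P(Low) = (9+29)/58 = 38/58 = 19/29

P(Low) = 19/29 ≈ 65.52%


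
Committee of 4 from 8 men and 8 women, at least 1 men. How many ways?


Count by #men:
  1M,3W: C(8,1)×C(8,3)=448
  2M,2W: C(8,2)×C(8,2)=784
  3M,1W: C(8,3)×C(8,1)=448
  4M,0W: C(8,4)×C(8,0)=70
Total = 1750

1750


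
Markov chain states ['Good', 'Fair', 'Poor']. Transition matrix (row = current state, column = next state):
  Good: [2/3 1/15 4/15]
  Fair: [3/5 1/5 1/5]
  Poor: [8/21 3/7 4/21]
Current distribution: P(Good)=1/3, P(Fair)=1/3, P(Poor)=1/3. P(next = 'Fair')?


P(next=Fair) = Σᵢ P(now=i)×P(i→Fair)
= 1/3×1/15 + 1/3×1/5 + 1/3×3/7
= 1/45 + 1/15 + 1/7 = 73/315

P = 73/315 ≈ 0.2317


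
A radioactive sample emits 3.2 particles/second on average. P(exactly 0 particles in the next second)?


Poisson(λ=3.2): P(X=0) = e^(-λ)×λ^k/k!
= e^(-3.2) × 3.2^0 / 0!
≈ 0.04076220398 × 1 / 1 ≈ 0.040762

P(X=0) ≈ 0.040762 ≈ 4.08%


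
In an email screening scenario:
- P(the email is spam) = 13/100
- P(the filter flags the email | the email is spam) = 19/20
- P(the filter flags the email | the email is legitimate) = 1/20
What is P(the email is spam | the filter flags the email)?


Using Bayes' theorem:
P(A|B) = P(B|A)·P(A) / P(B)

P(the filter flags the email) = 19/20 × 13/100 + 1/20 × 87/100
= 247/2000 + 87/2000 = 167/1000

P(the email is spam|the filter flags the email) = (247/2000) / (167/1000) = 247/334

P(the email is spam|the filter flags the email) = 247/334 ≈ 73.95%


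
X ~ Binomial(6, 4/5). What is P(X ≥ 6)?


P(X ≥ 6) = Σ P(X=i) for i=6..6
P(X=6) = 4096/15625
Sum = 4096/15625

P(X ≥ 6) = 4096/15625 ≈ 26.21%


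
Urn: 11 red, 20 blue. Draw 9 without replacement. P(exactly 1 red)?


Hypergeometric: C(11,1)×C(20,8)/C(31,9)
= 11×125970/20160075 = 7106/103385

P(X=1) = 7106/103385 ≈ 6.87%


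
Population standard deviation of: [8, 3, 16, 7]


Mean = 34/4 = 17/2
  (8-17/2)²=1/4
  (3-17/2)²=121/4
  (16-17/2)²=225/4
  (7-17/2)²=9/4
Σ(x-μ)² = 89
σ² = 89/4

σ = √(89/4) ≈ 4.7170


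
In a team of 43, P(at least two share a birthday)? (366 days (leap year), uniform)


P(all different) = Π(366-i)/366 for i=0..42
= 0.076637
P(match) = 1 - 0.076637 = 0.923363

P ≈ 0.9234 ≈ 92.34%


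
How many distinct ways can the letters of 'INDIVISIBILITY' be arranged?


Letters: 14, freq: {'I': 6, 'N': 1, 'D': 1, 'V': 1, 'S': 1, 'B': 1, 'L': 1, 'T': 1, 'Y': 1}
14!/(6!×1!×1!×1!×1!×1!×1!×1!×1!) = 87178291200/720 = 121080960

121080960


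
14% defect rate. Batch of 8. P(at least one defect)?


P(all good) = (43/50)^8 = 11688200277601/39062500000000
P(≥1 defect) = 27374299722399/39062500000000

P = 27374299722399/39062500000000 ≈ 70.08%


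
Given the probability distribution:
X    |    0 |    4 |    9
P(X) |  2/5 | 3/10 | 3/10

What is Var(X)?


E[X] = 39/10
E[X²] = 291/10
Var(X) = E[X²] - (E[X])² = 291/10 - 1521/100 = 1389/100

Var(X) = 1389/100 ≈ 13.8900


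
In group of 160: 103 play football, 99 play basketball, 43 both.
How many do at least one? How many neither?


|A∪B| = 103+99-43 = 159
Neither = 160-159 = 1

At least one: 159; Neither: 1


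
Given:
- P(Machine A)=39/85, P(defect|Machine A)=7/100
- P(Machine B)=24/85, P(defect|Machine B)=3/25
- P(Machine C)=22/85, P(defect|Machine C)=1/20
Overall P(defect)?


P(B) = Σ P(B|Aᵢ)×P(Aᵢ)
  7/100×39/85 = 273/8500
  3/25×24/85 = 72/2125
  1/20×22/85 = 11/850
Sum = 671/8500

P(defect) = 671/8500 ≈ 7.89%


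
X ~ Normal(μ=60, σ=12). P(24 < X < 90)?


z₁=(24-60)/12=-3.0, z₂=(90-60)/12=2.5
P = Φ(2.5) - Φ(-3.0) = 0.993790 - 0.001350 = 0.992440 ≈ 0.9924

P(24 < X < 90) ≈ 0.9924


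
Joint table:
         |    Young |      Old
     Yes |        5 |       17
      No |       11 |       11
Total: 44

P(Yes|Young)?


P(Yes|Young) = 5/(5+11) = 5/16

P = 5/16 ≈ 31.25%


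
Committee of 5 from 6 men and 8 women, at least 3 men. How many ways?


Count by #men:
  3M,2W: C(6,3)×C(8,2)=560
  4M,1W: C(6,4)×C(8,1)=120
  5M,0W: C(6,5)×C(8,0)=6
Total = 686

686


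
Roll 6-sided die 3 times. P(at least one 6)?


P(no 6)^3 = (5/6)^3 = 125/216
P(≥1) = 1 - 125/216 = 91/216

P = 91/216 ≈ 42.13%


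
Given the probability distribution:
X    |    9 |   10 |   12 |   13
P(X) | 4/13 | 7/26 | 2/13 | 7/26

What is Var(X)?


E[X] = 281/26
E[X²] = 239/2
Var(X) = E[X²] - (E[X])² = 239/2 - 78961/676 = 1821/676

Var(X) = 1821/676 ≈ 2.6938


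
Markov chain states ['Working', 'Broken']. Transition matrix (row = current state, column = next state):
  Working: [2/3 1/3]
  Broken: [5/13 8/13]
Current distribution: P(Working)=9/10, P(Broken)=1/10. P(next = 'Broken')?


P(next=Broken) = Σᵢ P(now=i)×P(i→Broken)
= 9/10×1/3 + 1/10×8/13
= 3/10 + 4/65 = 47/130

P = 47/130 ≈ 0.3615


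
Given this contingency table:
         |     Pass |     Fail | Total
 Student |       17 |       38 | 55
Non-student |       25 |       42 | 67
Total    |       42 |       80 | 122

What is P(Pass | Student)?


P(Pass | Student) = 17/(17+38) = 17/55

P(Pass|Student) = 17/55 ≈ 30.91%


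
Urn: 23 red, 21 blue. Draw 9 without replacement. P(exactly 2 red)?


Hypergeometric: C(23,2)×C(21,7)/C(44,9)
= 253×116280/708930508 = 35190/848003

P(X=2) = 35190/848003 ≈ 4.15%


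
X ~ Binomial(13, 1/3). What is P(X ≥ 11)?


P(X ≥ 11) = Σ P(X=i) for i=11..13
P(X=11) = 104/531441
P(X=12) = 26/1594323
P(X=13) = 1/1594323
Sum = 113/531441

P(X ≥ 11) = 113/531441 ≈ 0.02%


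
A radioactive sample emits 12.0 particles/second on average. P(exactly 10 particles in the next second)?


Poisson(λ=12.0): P(X=10) = e^(-λ)×λ^k/k!
= e^(-12.0) × 12.0^10 / 10!
≈ 6.144212353e-06 × 61917364224 / 3628800 ≈ 0.104837

P(X=10) ≈ 0.104837 ≈ 10.48%


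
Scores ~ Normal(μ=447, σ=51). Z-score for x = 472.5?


z = (x - μ)/σ = (472.5 - 447)/51 = 0.5

z = 0.5


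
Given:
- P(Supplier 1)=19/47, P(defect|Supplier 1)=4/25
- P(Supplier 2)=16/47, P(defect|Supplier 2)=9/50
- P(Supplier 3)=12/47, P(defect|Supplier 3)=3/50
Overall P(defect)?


P(B) = Σ P(B|Aᵢ)×P(Aᵢ)
  4/25×19/47 = 76/1175
  9/50×16/47 = 72/1175
  3/50×12/47 = 18/1175
Sum = 166/1175

P(defect) = 166/1175 ≈ 14.13%


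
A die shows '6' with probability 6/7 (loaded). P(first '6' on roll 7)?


Geometric: P(X=7) = (1-p)^(k-1)×p = (1/7)^6×6/7 = 6/823543

P(X=7) = 6/823543 ≈ 0.00%


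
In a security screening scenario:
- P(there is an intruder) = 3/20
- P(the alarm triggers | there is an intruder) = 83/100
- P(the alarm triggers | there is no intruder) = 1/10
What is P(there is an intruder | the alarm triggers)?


Using Bayes' theorem:
P(A|B) = P(B|A)·P(A) / P(B)

P(the alarm triggers) = 83/100 × 3/20 + 1/10 × 17/20
= 249/2000 + 17/200 = 419/2000

P(there is an intruder|the alarm triggers) = (249/2000) / (419/2000) = 249/419

P(there is an intruder|the alarm triggers) = 249/419 ≈ 59.43%


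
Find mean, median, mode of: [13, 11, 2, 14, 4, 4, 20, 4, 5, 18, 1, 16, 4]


Sorted: [1, 2, 4, 4, 4, 4, 5, 11, 13, 14, 16, 18, 20]
Mean = 116/13
Median = 5
Freq: {13: 1, 11: 1, 2: 1, 14: 1, 4: 4, 20: 1, 5: 1, 18: 1, 1: 1, 16: 1}
Mode: [4]

Mean=116/13, Median=5, Mode=4


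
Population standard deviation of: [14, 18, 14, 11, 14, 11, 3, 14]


Mean = 99/8
  (14-99/8)²=169/64
  (18-99/8)²=2025/64
  (14-99/8)²=169/64
  (11-99/8)²=121/64
  (14-99/8)²=169/64
  (11-99/8)²=121/64
  (3-99/8)²=5625/64
  (14-99/8)²=169/64
Σ(x-μ)² = 1071/8
σ² = (1071/8)/8 = 1071/64

σ = √(1071/64) ≈ 4.0908
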